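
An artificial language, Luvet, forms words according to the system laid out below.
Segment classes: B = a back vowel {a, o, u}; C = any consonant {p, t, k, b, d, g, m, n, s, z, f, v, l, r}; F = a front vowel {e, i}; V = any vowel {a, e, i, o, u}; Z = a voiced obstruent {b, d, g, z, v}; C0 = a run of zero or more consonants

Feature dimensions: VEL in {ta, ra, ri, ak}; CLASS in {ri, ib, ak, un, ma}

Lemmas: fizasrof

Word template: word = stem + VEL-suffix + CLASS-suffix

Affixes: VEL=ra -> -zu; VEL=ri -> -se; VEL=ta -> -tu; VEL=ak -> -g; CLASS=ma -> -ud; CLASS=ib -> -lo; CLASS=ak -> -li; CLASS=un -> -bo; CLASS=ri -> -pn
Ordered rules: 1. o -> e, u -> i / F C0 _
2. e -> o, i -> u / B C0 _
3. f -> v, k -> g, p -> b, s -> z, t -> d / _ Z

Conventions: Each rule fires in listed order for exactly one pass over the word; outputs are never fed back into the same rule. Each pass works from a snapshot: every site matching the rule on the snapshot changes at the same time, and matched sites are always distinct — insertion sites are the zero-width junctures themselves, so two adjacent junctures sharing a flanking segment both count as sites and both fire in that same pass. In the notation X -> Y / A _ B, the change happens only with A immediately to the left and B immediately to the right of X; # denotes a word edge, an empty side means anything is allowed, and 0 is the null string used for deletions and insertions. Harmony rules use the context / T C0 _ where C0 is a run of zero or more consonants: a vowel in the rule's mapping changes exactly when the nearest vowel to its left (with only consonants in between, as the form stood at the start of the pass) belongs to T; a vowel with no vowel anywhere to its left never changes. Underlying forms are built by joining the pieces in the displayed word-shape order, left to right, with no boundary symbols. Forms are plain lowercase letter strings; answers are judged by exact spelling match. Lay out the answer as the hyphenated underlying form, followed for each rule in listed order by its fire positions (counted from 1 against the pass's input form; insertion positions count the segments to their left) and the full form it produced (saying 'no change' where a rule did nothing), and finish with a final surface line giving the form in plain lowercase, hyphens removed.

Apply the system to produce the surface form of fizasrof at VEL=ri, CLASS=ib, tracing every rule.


underlying: fizasrof-se-lo
1. o -> e, u -> i / F C0 _: fires at position(s) 12: fizasrofsele
2. e -> o, i -> u / B C0 _: fires at position(s) 10: fizasrofsole
3. f -> v, k -> g, p -> b, s -> z, t -> d / _ Z: no change
surface: fizasrofsole


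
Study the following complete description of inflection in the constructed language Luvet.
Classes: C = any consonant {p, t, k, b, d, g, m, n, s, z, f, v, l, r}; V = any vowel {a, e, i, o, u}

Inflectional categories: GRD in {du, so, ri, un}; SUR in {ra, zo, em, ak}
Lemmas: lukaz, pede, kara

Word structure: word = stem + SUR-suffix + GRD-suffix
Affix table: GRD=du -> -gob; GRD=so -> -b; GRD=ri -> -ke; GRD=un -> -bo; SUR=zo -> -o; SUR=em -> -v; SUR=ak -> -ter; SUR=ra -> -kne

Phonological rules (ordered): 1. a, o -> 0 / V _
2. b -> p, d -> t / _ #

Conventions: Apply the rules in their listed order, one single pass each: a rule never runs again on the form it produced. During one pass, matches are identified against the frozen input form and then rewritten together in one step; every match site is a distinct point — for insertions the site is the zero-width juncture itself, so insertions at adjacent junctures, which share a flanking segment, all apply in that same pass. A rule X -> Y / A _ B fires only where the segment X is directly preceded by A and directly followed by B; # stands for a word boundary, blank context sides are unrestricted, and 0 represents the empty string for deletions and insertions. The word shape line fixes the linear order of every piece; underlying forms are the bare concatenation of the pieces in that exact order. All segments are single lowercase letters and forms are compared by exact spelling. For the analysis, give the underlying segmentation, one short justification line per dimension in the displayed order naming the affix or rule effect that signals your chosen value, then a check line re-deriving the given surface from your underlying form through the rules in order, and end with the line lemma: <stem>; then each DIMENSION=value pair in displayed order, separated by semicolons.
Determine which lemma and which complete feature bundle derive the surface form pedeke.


underlying: pede-o-ke
GRD=ri - signalled by the affix -ke
SUR=zo - signalled by the affix -o
check: pedeoke -> pedeke -> pedeke
lemma: pede; GRD=ri; SUR=zo


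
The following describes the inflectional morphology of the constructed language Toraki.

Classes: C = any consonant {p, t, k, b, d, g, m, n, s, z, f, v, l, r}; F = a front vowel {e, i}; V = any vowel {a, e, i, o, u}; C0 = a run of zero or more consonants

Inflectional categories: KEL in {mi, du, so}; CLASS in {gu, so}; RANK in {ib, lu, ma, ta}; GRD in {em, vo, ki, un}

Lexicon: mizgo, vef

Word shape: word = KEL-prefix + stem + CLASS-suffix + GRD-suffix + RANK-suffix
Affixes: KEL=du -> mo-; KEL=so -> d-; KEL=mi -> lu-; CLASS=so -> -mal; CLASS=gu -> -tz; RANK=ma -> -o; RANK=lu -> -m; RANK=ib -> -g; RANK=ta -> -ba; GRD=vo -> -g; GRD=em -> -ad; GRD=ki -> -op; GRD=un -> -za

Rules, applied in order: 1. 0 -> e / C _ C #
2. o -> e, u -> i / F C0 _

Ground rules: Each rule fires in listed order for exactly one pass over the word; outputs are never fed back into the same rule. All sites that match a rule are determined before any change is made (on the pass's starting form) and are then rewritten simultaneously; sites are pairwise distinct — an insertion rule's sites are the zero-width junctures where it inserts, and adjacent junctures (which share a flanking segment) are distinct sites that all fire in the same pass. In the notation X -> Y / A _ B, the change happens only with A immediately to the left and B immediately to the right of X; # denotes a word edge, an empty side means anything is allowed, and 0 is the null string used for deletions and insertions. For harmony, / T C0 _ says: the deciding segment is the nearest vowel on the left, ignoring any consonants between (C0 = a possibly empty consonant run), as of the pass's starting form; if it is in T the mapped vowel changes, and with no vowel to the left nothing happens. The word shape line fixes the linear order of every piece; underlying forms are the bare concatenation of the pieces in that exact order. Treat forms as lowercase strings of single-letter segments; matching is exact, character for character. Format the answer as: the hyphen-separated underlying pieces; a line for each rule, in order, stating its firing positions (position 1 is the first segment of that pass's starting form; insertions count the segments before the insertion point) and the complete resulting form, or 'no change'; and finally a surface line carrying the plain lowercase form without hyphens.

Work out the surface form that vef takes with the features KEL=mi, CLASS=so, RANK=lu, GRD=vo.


underlying: lu-vef-mal-g-m
1. 0 -> e / C _ C #: inserts after position(s) 9: luvefmalgem
2. o -> e, u -> i / F C0 _: no change
surface: luvefmalgem


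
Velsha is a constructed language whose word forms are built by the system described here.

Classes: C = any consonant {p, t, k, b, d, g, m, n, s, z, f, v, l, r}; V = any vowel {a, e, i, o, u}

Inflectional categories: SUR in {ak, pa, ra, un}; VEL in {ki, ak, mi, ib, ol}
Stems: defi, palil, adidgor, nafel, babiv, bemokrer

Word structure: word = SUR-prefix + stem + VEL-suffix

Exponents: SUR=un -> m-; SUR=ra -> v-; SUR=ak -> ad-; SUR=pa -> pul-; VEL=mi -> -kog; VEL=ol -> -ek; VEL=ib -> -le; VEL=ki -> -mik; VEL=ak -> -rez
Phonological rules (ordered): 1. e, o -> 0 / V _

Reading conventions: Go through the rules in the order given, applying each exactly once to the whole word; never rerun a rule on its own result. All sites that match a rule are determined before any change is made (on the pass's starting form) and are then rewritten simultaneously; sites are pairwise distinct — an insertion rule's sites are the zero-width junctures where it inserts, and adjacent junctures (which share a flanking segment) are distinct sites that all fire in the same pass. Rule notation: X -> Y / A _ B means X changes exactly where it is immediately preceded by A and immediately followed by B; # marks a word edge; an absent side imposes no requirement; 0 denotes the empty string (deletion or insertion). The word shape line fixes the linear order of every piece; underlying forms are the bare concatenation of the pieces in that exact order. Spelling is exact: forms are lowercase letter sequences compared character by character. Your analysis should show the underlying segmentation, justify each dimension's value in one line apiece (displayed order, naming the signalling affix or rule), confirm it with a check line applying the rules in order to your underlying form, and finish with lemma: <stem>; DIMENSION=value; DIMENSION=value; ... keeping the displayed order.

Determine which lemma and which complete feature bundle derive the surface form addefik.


underlying: ad-defi-ek
SUR=ak - signalled by the affix ad-
VEL=ol - signalled by the affix -ek
check: addefiek -> addefik
lemma: defi; SUR=ak; VEL=ol


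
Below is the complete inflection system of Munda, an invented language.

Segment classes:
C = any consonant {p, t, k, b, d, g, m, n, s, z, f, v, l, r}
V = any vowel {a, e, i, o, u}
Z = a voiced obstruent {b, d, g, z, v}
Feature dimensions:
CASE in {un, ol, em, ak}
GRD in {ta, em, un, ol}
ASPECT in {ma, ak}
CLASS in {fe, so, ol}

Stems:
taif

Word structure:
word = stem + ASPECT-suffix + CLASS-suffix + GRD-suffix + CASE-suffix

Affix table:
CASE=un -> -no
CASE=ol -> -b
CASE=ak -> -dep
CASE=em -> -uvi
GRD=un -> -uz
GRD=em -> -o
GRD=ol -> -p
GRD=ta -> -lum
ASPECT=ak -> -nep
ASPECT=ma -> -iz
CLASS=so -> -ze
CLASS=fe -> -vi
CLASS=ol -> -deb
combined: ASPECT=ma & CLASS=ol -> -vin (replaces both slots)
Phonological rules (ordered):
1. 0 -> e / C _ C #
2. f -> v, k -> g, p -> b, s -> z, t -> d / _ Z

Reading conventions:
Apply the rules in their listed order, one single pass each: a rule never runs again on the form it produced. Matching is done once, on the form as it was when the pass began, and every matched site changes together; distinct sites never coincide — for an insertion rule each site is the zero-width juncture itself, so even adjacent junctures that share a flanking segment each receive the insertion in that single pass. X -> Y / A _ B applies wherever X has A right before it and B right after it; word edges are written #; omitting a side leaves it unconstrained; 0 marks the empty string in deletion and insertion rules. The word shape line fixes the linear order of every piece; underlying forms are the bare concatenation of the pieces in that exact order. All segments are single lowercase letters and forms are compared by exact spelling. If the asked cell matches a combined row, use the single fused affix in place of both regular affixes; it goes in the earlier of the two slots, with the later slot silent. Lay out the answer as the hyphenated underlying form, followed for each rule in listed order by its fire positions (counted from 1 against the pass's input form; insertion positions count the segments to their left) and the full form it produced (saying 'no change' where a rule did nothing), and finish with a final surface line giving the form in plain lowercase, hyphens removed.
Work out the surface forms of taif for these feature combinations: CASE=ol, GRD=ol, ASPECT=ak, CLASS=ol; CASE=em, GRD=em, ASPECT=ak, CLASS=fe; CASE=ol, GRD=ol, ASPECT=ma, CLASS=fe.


cell CASE=ol, GRD=ol, ASPECT=ak, CLASS=ol:
underlying: taif-nep-deb-p-b
1. 0 -> e / C _ C #: inserts after position(s) 11: taifnepdebpeb
2. f -> v, k -> g, p -> b, s -> z, t -> d / _ Z: fires at position(s) 7: taifnebdebpeb
surface: taifnebdebpeb

cell CASE=em, GRD=em, ASPECT=ak, CLASS=fe:
underlying: taif-nep-vi-o-uvi
1. 0 -> e / C _ C #: no change
2. f -> v, k -> g, p -> b, s -> z, t -> d / _ Z: fires at position(s) 7: taifnebviouvi
surface: taifnebviouvi

cell CASE=ol, GRD=ol, ASPECT=ma, CLASS=fe:
underlying: taif-iz-vi-p-b
1. 0 -> e / C _ C #: inserts after position(s) 9: taifizvipeb
2. f -> v, k -> g, p -> b, s -> z, t -> d / _ Z: no change
surface: taifizvipeb


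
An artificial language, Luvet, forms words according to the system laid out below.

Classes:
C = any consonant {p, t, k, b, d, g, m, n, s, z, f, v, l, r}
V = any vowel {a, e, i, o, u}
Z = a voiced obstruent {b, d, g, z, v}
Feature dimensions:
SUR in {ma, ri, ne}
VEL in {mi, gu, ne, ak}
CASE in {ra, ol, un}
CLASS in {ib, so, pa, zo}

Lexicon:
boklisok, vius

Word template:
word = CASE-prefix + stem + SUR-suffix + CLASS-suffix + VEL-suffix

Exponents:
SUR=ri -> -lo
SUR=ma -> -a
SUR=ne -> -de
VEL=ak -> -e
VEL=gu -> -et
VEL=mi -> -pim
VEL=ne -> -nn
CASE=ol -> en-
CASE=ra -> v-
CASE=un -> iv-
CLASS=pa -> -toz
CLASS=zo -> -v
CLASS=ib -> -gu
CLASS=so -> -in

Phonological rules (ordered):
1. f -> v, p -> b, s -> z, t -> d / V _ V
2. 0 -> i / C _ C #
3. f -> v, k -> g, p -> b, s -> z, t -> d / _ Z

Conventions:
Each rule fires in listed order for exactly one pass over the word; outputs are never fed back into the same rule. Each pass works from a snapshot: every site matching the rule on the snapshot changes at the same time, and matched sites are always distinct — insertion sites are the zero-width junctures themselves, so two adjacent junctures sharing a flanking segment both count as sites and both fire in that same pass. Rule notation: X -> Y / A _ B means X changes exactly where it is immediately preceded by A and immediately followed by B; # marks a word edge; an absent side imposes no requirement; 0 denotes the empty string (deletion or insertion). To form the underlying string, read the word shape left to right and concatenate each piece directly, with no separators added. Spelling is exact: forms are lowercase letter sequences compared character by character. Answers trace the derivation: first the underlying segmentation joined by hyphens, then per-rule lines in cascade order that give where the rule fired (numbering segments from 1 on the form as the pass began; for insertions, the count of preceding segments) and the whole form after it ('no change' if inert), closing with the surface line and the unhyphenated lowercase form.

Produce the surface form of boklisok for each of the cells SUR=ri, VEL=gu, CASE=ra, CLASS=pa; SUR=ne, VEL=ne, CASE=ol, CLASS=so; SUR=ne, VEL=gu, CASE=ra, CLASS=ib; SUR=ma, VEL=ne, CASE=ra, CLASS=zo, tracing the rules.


cell SUR=ri, VEL=gu, CASE=ra, CLASS=pa:
underlying: v-boklisok-lo-toz-et
1. f -> v, p -> b, s -> z, t -> d / V _ V: fires at position(s) 7, 12: vboklizoklodozet
2. 0 -> i / C _ C #: no change
3. f -> v, k -> g, p -> b, s -> z, t -> d / _ Z: no change
surface: vboklizoklodozet

cell SUR=ne, VEL=ne, CASE=ol, CLASS=so:
underlying: en-boklisok-de-in-nn
1. f -> v, p -> b, s -> z, t -> d / V _ V: fires at position(s) 8: enboklizokdeinnn
2. 0 -> i / C _ C #: inserts after position(s) 15: enboklizokdeinnin
3. f -> v, k -> g, p -> b, s -> z, t -> d / _ Z: fires at position(s) 10: enboklizogdeinnin
surface: enboklizogdeinnin

cell SUR=ne, VEL=gu, CASE=ra, CLASS=ib:
underlying: v-boklisok-de-gu-et
1. f -> v, p -> b, s -> z, t -> d / V _ V: fires at position(s) 7: vboklizokdeguet
2. 0 -> i / C _ C #: no change
3. f -> v, k -> g, p -> b, s -> z, t -> d / _ Z: fires at position(s) 9: vboklizogdeguet
surface: vboklizogdeguet

cell SUR=ma, VEL=ne, CASE=ra, CLASS=zo:
underlying: v-boklisok-a-v-nn
1. f -> v, p -> b, s -> z, t -> d / V _ V: fires at position(s) 7: vboklizokavnn
2. 0 -> i / C _ C #: inserts after position(s) 12: vboklizokavnin
3. f -> v, k -> g, p -> b, s -> z, t -> d / _ Z: no change
surface: vboklizokavnin


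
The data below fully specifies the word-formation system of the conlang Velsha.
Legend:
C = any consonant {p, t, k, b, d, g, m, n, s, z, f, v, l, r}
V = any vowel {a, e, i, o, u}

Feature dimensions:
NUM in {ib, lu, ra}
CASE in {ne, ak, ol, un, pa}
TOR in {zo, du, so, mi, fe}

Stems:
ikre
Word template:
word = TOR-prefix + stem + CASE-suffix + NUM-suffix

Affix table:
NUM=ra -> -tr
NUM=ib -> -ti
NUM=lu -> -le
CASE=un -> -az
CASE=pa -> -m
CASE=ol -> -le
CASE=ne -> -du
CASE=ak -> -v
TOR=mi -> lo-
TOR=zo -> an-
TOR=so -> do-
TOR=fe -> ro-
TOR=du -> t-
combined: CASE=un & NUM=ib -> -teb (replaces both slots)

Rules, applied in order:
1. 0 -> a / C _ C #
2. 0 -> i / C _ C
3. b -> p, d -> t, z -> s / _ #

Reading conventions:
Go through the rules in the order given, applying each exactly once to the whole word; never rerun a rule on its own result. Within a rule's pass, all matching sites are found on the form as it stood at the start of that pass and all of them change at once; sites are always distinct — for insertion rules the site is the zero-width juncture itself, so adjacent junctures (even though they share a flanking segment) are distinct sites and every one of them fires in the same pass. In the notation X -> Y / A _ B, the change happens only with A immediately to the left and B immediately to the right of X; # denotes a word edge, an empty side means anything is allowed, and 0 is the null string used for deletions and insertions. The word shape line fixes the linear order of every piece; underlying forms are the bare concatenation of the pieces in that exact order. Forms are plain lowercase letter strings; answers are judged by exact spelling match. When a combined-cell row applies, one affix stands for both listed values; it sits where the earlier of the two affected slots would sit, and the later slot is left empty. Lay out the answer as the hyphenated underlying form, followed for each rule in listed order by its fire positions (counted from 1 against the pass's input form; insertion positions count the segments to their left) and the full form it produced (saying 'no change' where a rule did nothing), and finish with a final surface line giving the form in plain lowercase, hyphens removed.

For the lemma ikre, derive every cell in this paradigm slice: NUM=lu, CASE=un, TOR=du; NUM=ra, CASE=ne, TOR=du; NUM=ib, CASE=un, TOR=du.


cell NUM=lu, CASE=un, TOR=du:
underlying: t-ikre-az-le
1. 0 -> a / C _ C #: no change
2. 0 -> i / C _ C: inserts after position(s) 3, 7: tikireazile
3. b -> p, d -> t, z -> s / _ #: no change
surface: tikireazile

cell NUM=ra, CASE=ne, TOR=du:
underlying: t-ikre-du-tr
1. 0 -> a / C _ C #: inserts after position(s) 8: tikredutar
2. 0 -> i / C _ C: inserts after position(s) 3: tikiredutar
3. b -> p, d -> t, z -> s / _ #: no change
surface: tikiredutar

cell NUM=ib, CASE=un, TOR=du:
underlying: t-ikre-teb
1. 0 -> a / C _ C #: no change
2. 0 -> i / C _ C: inserts after position(s) 3: tikireteb
3. b -> p, d -> t, z -> s / _ #: fires at position(s) 9: tikiretep
surface: tikiretep


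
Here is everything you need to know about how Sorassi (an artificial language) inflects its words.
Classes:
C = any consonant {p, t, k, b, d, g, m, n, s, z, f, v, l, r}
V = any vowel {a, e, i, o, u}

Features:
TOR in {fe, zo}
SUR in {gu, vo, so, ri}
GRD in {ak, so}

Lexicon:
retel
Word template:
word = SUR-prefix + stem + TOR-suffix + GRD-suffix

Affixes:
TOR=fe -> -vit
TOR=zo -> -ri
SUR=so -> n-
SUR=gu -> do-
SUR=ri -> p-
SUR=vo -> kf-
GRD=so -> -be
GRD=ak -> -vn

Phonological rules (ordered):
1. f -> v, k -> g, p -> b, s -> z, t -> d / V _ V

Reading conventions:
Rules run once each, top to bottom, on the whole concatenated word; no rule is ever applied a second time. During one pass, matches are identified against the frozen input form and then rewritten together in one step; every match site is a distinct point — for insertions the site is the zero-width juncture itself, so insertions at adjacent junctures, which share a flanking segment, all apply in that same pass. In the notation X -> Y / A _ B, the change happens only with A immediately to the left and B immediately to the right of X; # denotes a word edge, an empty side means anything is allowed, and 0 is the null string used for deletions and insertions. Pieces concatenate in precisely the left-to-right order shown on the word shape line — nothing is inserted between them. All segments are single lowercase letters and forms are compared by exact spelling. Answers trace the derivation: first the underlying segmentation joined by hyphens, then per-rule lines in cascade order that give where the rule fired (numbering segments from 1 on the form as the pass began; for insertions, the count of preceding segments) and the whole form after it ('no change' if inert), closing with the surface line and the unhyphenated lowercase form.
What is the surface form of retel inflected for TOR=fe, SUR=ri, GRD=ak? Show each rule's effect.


underlying: p-retel-vit-vn
1. f -> v, k -> g, p -> b, s -> z, t -> d / V _ V: fires at position(s) 4: predelvitvn
surface: predelvitvn


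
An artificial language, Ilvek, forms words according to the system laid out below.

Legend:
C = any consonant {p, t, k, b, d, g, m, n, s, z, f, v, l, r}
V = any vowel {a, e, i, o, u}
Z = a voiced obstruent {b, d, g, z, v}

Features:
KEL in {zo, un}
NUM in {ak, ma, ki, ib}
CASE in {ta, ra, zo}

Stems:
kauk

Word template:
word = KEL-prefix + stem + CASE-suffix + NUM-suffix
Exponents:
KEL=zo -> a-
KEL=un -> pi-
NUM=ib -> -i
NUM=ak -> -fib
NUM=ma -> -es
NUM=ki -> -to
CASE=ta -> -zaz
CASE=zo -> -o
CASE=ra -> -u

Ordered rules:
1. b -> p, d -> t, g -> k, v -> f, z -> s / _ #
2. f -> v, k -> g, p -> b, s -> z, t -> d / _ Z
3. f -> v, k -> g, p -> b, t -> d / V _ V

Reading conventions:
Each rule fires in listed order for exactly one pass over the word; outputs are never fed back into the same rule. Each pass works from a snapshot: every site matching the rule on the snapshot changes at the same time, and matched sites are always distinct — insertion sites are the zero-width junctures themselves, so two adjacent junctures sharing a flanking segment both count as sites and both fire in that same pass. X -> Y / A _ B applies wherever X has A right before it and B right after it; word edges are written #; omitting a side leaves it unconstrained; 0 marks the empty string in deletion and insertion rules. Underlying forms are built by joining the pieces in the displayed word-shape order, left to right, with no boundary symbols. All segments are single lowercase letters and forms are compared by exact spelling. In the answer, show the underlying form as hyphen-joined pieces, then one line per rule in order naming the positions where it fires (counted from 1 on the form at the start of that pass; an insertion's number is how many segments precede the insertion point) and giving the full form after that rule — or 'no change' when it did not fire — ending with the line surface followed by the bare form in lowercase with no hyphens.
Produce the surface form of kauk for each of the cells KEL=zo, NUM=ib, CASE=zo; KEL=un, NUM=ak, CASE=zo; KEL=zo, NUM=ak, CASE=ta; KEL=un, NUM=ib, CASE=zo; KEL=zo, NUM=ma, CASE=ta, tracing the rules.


cell KEL=zo, NUM=ib, CASE=zo:
underlying: a-kauk-o-i
1. b -> p, d -> t, g -> k, v -> f, z -> s / _ #: no change
2. f -> v, k -> g, p -> b, s -> z, t -> d / _ Z: no change
3. f -> v, k -> g, p -> b, t -> d / V _ V: fires at position(s) 2, 5: agaugoi
surface: agaugoi

cell KEL=un, NUM=ak, CASE=zo:
underlying: pi-kauk-o-fib
1. b -> p, d -> t, g -> k, v -> f, z -> s / _ #: fires at position(s) 10: pikaukofip
2. f -> v, k -> g, p -> b, s -> z, t -> d / _ Z: no change
3. f -> v, k -> g, p -> b, t -> d / V _ V: fires at position(s) 3, 6, 8: pigaugovip
surface: pigaugovip

cell KEL=zo, NUM=ak, CASE=ta:
underlying: a-kauk-zaz-fib
1. b -> p, d -> t, g -> k, v -> f, z -> s / _ #: fires at position(s) 11: akaukzazfip
2. f -> v, k -> g, p -> b, s -> z, t -> d / _ Z: fires at position(s) 5: akaugzazfip
3. f -> v, k -> g, p -> b, t -> d / V _ V: fires at position(s) 2: agaugzazfip
surface: agaugzazfip

cell KEL=un, NUM=ib, CASE=zo:
underlying: pi-kauk-o-i
1. b -> p, d -> t, g -> k, v -> f, z -> s / _ #: no change
2. f -> v, k -> g, p -> b, s -> z, t -> d / _ Z: no change
3. f -> v, k -> g, p -> b, t -> d / V _ V: fires at position(s) 3, 6: pigaugoi
surface: pigaugoi

cell KEL=zo, NUM=ma, CASE=ta:
underlying: a-kauk-zaz-es
1. b -> p, d -> t, g -> k, v -> f, z -> s / _ #: no change
2. f -> v, k -> g, p -> b, s -> z, t -> d / _ Z: fires at position(s) 5: akaugzazes
3. f -> v, k -> g, p -> b, t -> d / V _ V: fires at position(s) 2: agaugzazes
surface: agaugzazes


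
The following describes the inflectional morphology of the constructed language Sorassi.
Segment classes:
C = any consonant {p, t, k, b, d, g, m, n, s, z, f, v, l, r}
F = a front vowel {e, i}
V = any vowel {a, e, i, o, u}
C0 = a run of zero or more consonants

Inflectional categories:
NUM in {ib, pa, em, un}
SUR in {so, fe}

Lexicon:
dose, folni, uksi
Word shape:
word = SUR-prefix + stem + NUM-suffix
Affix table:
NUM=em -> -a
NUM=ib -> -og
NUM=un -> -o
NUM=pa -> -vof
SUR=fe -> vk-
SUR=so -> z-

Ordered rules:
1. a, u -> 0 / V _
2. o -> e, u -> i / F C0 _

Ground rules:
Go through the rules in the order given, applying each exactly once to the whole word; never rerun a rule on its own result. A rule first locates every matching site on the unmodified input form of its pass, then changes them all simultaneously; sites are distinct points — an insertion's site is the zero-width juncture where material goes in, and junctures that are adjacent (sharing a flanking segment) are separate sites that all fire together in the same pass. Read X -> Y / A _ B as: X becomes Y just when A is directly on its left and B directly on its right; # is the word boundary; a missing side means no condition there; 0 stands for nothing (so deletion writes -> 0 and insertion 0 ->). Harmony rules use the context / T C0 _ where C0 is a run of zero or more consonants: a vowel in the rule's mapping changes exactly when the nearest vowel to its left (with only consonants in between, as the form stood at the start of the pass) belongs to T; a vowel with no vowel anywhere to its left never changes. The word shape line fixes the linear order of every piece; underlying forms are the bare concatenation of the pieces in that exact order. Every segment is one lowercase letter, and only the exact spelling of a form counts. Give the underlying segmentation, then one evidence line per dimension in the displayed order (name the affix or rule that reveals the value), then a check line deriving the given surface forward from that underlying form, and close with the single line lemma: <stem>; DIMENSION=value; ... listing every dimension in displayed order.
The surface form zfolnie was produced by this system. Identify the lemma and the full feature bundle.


underlying: z-folni-o
NUM=un - signalled by the affix -o
SUR=so - signalled by the affix z-
check: zfolnio -> zfolnio -> zfolnie
lemma: folni; NUM=un; SUR=so


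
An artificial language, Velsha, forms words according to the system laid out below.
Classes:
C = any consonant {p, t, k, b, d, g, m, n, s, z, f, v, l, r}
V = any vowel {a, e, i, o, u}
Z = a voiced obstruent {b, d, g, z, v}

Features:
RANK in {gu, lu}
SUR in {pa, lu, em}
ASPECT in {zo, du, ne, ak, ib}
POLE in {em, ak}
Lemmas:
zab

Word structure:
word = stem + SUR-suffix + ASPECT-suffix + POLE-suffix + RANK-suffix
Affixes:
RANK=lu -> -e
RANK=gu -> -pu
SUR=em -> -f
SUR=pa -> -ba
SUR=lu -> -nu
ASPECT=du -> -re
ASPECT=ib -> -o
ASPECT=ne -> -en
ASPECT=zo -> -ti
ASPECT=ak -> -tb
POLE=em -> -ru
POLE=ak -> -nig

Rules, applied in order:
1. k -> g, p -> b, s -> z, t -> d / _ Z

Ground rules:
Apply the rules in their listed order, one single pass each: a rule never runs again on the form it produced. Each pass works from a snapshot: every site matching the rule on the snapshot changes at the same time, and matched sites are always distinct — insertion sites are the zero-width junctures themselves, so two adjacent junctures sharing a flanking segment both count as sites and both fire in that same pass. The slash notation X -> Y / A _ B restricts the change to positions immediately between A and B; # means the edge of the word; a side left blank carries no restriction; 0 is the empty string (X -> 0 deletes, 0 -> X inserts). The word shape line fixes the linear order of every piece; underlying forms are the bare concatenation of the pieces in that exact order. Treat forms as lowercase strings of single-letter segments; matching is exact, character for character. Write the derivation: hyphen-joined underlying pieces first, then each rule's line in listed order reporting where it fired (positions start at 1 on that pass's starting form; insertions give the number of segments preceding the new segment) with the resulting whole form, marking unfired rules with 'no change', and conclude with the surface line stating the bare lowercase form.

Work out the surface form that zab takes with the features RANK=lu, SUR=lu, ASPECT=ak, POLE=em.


underlying: zab-nu-tb-ru-e
1. k -> g, p -> b, s -> z, t -> d / _ Z: fires at position(s) 6: zabnudbrue
surface: zabnudbrue


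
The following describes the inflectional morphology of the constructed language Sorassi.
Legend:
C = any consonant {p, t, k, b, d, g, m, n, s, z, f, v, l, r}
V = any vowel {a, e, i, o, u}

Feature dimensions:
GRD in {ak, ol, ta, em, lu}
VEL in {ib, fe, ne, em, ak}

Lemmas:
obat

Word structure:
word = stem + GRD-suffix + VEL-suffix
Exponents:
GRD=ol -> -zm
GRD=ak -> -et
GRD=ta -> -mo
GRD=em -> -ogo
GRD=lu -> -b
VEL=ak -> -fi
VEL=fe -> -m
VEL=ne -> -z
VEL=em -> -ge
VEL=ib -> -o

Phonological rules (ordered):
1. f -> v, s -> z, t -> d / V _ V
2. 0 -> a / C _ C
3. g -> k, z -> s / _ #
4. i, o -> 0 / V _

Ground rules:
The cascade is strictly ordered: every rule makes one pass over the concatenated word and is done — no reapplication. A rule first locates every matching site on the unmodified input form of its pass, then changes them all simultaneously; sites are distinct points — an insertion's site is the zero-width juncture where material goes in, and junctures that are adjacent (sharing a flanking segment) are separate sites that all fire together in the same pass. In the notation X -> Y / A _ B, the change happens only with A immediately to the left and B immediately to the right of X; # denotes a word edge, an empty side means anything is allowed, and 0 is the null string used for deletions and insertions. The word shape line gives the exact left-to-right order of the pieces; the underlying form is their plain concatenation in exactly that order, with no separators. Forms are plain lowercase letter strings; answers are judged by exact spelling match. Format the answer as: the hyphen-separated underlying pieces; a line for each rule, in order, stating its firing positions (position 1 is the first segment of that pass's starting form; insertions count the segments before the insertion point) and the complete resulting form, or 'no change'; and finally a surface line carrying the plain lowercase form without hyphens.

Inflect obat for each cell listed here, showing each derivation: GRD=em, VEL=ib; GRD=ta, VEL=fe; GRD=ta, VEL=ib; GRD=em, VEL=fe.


cell GRD=em, VEL=ib:
underlying: obat-ogo-o
1. f -> v, s -> z, t -> d / V _ V: fires at position(s) 4: obadogoo
2. 0 -> a / C _ C: no change
3. g -> k, z -> s / _ #: no change
4. i, o -> 0 / V _: fires at position(s) 8: obadogo
surface: obadogo

cell GRD=ta, VEL=fe:
underlying: obat-mo-m
1. f -> v, s -> z, t -> d / V _ V: no change
2. 0 -> a / C _ C: inserts after position(s) 4: obatamom
3. g -> k, z -> s / _ #: no change
4. i, o -> 0 / V _: no change
surface: obatamom

cell GRD=ta, VEL=ib:
underlying: obat-mo-o
1. f -> v, s -> z, t -> d / V _ V: no change
2. 0 -> a / C _ C: inserts after position(s) 4: obatamoo
3. g -> k, z -> s / _ #: no change
4. i, o -> 0 / V _: fires at position(s) 8: obatamo
surface: obatamo

cell GRD=em, VEL=fe:
underlying: obat-ogo-m
1. f -> v, s -> z, t -> d / V _ V: fires at position(s) 4: obadogom
2. 0 -> a / C _ C: no change
3. g -> k, z -> s / _ #: no change
4. i, o -> 0 / V _: no change
surface: obadogom


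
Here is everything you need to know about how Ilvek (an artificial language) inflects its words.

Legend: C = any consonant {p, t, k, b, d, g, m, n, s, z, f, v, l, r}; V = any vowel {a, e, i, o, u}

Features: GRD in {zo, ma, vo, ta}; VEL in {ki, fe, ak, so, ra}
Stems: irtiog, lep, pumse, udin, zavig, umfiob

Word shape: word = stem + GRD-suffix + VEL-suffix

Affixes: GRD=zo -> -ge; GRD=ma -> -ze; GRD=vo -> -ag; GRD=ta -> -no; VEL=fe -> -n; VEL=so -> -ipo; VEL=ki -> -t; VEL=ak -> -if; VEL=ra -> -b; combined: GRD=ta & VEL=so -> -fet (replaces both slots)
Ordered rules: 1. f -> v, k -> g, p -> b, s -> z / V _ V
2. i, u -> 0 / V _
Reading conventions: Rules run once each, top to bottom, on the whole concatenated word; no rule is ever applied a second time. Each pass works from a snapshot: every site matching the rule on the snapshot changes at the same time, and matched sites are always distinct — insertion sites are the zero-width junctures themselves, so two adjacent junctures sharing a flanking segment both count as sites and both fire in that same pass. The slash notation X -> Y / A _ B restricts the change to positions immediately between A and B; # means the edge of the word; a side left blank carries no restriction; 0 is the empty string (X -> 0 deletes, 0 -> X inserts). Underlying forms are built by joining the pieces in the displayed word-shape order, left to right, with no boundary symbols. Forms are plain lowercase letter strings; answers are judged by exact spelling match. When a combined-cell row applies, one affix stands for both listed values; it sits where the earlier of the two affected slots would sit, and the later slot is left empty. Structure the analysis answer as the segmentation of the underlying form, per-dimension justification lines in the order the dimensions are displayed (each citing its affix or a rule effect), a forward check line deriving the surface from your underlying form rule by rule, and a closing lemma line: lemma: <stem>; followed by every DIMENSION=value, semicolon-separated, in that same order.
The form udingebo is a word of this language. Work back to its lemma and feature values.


underlying: udin-ge-ipo
GRD=zo - signalled by the affix -ge
VEL=so - signalled by the affix -ipo
check: udingeipo -> udingeibo -> udingebo
lemma: udin; GRD=zo; VEL=so


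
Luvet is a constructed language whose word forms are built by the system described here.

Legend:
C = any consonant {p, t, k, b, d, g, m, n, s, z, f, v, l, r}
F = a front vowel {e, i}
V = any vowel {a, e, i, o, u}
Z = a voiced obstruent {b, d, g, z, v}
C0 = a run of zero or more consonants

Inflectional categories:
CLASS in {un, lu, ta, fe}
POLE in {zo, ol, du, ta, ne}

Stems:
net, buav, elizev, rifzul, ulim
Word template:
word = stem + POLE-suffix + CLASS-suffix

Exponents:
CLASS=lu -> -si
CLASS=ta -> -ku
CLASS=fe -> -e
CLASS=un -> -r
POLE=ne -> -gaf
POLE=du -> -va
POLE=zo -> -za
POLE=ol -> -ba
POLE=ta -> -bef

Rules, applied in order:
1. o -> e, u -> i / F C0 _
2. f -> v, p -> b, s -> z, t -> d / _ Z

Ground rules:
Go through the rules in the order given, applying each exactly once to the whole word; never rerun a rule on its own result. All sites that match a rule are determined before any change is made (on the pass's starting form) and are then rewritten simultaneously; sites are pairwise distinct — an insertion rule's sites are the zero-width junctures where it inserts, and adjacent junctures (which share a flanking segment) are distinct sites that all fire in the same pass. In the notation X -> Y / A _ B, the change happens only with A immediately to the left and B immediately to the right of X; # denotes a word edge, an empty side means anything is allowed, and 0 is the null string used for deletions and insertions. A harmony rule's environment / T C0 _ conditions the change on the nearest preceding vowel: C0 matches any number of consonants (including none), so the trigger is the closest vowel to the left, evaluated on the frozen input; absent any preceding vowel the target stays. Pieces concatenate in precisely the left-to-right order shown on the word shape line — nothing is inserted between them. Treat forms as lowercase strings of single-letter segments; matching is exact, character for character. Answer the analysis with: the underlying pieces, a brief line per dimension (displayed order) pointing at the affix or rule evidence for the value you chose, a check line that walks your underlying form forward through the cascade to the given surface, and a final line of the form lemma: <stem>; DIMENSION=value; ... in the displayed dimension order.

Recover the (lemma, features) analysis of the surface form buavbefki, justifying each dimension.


underlying: buav-bef-ku
CLASS=ta - signalled by the affix -ku
POLE=ta - signalled by the affix -bef
check: buavbefku -> buavbefki -> buavbefki
lemma: buav; CLASS=ta; POLE=ta


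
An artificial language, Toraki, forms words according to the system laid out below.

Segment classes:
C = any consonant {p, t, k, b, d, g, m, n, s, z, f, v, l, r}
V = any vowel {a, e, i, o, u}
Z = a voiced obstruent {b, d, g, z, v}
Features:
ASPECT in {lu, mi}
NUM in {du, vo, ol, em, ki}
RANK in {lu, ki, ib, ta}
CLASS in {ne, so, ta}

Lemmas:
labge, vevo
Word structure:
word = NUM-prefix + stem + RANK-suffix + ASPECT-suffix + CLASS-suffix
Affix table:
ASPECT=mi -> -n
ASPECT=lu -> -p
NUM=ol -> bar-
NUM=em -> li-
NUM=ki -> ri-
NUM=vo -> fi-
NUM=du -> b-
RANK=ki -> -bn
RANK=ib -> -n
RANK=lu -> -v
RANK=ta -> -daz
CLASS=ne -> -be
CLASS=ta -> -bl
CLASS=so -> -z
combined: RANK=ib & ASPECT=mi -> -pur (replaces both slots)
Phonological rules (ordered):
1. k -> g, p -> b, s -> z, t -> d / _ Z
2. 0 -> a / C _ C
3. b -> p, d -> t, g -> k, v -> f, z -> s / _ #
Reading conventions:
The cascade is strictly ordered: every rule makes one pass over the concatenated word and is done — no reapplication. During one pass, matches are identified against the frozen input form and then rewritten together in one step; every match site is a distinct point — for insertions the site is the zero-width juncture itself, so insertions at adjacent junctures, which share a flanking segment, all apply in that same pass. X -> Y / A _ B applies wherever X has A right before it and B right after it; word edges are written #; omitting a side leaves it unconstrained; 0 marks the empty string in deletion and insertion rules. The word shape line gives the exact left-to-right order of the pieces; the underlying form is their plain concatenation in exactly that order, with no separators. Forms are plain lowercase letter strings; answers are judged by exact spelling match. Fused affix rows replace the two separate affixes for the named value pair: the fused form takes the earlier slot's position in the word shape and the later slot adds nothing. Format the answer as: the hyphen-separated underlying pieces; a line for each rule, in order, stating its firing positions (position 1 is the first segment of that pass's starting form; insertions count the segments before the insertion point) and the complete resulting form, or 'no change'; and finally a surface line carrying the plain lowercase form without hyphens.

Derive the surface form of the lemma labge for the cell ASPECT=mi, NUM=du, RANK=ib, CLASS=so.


underlying: b-labge-pur-z
1. k -> g, p -> b, s -> z, t -> d / _ Z: no change
2. 0 -> a / C _ C: inserts after position(s) 1, 4, 9: balabagepuraz
3. b -> p, d -> t, g -> k, v -> f, z -> s / _ #: fires at position(s) 13: balabagepuras
surface: balabagepuras


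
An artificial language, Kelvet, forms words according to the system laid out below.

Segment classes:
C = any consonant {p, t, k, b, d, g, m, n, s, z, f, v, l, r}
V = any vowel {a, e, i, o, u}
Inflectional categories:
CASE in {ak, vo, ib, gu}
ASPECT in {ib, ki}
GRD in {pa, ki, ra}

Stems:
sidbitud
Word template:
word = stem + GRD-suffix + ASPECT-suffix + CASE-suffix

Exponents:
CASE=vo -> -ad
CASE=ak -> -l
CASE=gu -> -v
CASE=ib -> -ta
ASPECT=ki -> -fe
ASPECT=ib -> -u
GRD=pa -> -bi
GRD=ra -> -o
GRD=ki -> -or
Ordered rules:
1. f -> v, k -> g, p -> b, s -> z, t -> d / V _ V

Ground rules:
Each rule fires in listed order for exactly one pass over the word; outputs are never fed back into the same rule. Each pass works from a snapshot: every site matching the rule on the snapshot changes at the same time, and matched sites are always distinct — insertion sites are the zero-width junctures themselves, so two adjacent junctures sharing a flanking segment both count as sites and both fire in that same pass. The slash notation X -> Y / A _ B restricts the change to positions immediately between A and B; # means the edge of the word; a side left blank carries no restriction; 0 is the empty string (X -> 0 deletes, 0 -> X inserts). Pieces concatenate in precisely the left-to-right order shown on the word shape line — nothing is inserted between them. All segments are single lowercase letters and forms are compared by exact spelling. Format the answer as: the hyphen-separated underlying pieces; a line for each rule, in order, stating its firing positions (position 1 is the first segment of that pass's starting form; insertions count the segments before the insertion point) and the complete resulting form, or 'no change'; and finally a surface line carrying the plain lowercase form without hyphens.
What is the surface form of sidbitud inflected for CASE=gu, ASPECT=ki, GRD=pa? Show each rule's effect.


underlying: sidbitud-bi-fe-v
1. f -> v, k -> g, p -> b, s -> z, t -> d / V _ V: fires at position(s) 6, 11: sidbidudbivev
surface: sidbidudbivev
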